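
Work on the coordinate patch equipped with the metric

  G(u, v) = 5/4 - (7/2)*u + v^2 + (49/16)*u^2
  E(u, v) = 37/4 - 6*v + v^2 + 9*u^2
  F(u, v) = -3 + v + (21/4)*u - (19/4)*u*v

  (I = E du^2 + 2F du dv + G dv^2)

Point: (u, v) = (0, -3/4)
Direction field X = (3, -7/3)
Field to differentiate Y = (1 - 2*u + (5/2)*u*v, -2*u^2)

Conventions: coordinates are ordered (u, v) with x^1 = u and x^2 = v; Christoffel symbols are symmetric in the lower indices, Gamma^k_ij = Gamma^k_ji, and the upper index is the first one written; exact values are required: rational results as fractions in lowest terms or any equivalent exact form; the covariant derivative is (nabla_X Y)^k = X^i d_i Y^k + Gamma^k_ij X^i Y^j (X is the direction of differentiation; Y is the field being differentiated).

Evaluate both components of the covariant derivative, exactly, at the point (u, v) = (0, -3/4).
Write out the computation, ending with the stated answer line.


E = 229/16, F = -15/4, G = 29/16 at the point
E_u = 0, E_v = -15/2, F_u = 141/16, F_v = 1, G_u = -7/2, G_v = -3/2
EG - F^2 = 3041/256;  g^inv = (256/3041) * [[29/16, 15/4], [15/4, 229/16]]
first-kind symbols [ij,l] = (1/2)(d_i g_jl + d_j g_il - d_l g_ij): [uu,u] = E_u/2 = 0, [uu,v] = F_u - E_v/2 = 201/16, [uv,u] = E_v/2 = -15/4, [uv,v] = G_u/2 = -7/4, [vv,u] = F_v - G_u/2 = 11/4, [vv,v] = G_v/2 = -3/4
Gamma^u_ij = (G*[ij,u] - F*[ij,v])/(EG - F^2), Gamma^v_ij = (E*[ij,v] - F*[ij,u])/(EG - F^2)
Gamma_uuu = 12060/3041, Gamma_uuv = -3420/3041, Gamma_uvv = 556/3041, Gamma_vuu = 46029/3041, Gamma_vuv = -10012/3041, Gamma_vvv = -108/3041
X = (3, -7/3), Y = (1, 0) at the point

Answer: (nabla_X Y)^u = 70467/24328, (nabla_X Y)^v = 484345/9123


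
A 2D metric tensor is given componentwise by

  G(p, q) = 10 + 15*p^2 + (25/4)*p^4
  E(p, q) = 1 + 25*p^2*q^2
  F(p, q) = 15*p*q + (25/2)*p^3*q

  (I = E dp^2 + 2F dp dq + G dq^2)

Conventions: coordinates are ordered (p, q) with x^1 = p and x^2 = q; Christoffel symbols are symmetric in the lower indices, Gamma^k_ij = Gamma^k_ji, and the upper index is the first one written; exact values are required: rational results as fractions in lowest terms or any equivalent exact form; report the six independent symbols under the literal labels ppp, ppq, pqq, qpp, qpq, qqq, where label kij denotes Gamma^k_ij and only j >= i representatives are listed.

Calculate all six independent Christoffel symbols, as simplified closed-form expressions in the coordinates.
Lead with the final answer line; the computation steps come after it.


Answer: Gamma_ppp = 20*p*q^2/(5*p^4 + 20*p^2*q^2 + 12*p^2 + 8), Gamma_ppq = 20*p^2*q/(5*p^4 + 20*p^2*q^2 + 12*p^2 + 8), Gamma_pqq = 0, Gamma_qpp = (10*p^2*q + 12*q)/(5*p^4 + 20*p^2*q^2 + 12*p^2 + 8), Gamma_qpq = (10*p^3 + 12*p)/(5*p^4 + 20*p^2*q^2 + 12*p^2 + 8), Gamma_qqq = 0

E = 1 + 25*p^2*q^2; F = 15*p*q + (25/2)*p^3*q; G = 10 + 15*p^2 + (25/4)*p^4
Gamma^k_ij = (1/2) g^{kl} (d_i g_jl + d_j g_il - d_l g_ij), with g^inv = (1/(EG-F^2)) [[G, -F], [-F, E]]
first partials: E_p = 50*p*q^2, E_q = 50*p^2*q, F_p = 15*q + (75/2)*p^2*q, F_q = 15*p + (25/2)*p^3, G_p = 30*p + 25*p^3, G_q = 0
D = EG - F^2 = 10 + 15*p^2 + 25*p^2*q^2 + (25/4)*p^4
expanded: Gamma^p_pp = (G E_p - 2F F_p + F E_q)/(2D), Gamma^p_pq = (G E_q - F G_p)/(2D), Gamma^p_qq = (2G F_q - G G_p - F G_q)/(2D), Gamma^q_pp = (2E F_p - E E_q - F E_p)/(2D), Gamma^q_pq = (E G_p - F E_q)/(2D), Gamma^q_qq = (E G_q - 2F F_q + F G_p)/(2D); substitute and cancel common factors


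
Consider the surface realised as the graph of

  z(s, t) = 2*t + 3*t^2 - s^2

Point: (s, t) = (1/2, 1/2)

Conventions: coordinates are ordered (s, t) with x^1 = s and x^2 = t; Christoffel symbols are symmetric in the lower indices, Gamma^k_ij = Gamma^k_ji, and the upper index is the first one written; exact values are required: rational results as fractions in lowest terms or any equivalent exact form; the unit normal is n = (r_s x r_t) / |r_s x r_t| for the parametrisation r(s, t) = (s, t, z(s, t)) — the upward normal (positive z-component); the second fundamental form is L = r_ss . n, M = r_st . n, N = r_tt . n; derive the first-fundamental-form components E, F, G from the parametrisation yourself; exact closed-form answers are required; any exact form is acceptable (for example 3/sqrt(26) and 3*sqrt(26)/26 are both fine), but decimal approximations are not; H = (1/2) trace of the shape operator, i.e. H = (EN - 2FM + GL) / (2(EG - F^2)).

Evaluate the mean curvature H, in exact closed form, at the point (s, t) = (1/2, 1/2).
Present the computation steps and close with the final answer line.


z_s = -1, z_t = 5, z_ss = -2, z_st = 0, z_tt = 6
E = 2, F = -5, G = 26; answer radicand W^2 = 27
unnormalised second-form numerators: l = -2, m = 0, n = 6; L = l/sqrt(27), and similarly M = m/sqrt(W^2), N = n/sqrt(W^2)
H = (E*n - 2*F*m + G*l) / (2*(EG - F^2)*sqrt(W^2)); E*n - 2*F*m + G*l = -40, EG - F^2 = 27, so H = (-20/27)/sqrt(27)

Answer: H = -20*sqrt(3)/243


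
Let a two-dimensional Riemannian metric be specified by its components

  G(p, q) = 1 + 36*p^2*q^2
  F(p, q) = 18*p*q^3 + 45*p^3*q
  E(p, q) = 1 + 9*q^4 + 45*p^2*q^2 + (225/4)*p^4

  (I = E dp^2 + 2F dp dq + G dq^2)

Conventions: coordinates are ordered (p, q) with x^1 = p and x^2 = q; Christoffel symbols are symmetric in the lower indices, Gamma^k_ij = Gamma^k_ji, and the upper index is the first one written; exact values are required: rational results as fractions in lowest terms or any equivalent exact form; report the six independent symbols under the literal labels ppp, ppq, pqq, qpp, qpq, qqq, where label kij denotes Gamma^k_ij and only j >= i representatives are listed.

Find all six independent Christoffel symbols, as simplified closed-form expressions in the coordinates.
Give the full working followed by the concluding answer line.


E = 1 + 9*q^4 + 45*p^2*q^2 + (225/4)*p^4; F = 18*p*q^3 + 45*p^3*q; G = 1 + 36*p^2*q^2
Gamma^k_ij = (1/2) g^{kl} (d_i g_jl + d_j g_il - d_l g_ij), with g^inv = (1/(EG-F^2)) [[G, -F], [-F, E]]
first partials: E_p = 90*p*q^2 + 225*p^3, E_q = 36*q^3 + 90*p^2*q, F_p = 18*q^3 + 135*p^2*q, F_q = 54*p*q^2 + 45*p^3, G_p = 72*p*q^2, G_q = 72*p^2*q
D = EG - F^2 = 1 + 9*q^4 + 81*p^2*q^2 + (225/4)*p^4
expanded: Gamma^p_pp = (G E_p - 2F F_p + F E_q)/(2D), Gamma^p_pq = (G E_q - F G_p)/(2D), Gamma^p_qq = (2G F_q - G G_p - F G_q)/(2D), Gamma^q_pp = (2E F_p - E E_q - F E_p)/(2D), Gamma^q_pq = (E G_p - F E_q)/(2D), Gamma^q_qq = (E G_q - 2F F_q + F G_p)/(2D); substitute and cancel common factors

Answer: Gamma_ppp = (450*p^3 + 180*p*q^2)/(225*p^4 + 324*p^2*q^2 + 36*q^4 + 4), Gamma_ppq = (180*p^2*q + 72*q^3)/(225*p^4 + 324*p^2*q^2 + 36*q^4 + 4), Gamma_pqq = (180*p^3 + 72*p*q^2)/(225*p^4 + 324*p^2*q^2 + 36*q^4 + 4), Gamma_qpp = 360*p^2*q/(225*p^4 + 324*p^2*q^2 + 36*q^4 + 4), Gamma_qpq = 144*p*q^2/(225*p^4 + 324*p^2*q^2 + 36*q^4 + 4), Gamma_qqq = 144*p^2*q/(225*p^4 + 324*p^2*q^2 + 36*q^4 + 4)


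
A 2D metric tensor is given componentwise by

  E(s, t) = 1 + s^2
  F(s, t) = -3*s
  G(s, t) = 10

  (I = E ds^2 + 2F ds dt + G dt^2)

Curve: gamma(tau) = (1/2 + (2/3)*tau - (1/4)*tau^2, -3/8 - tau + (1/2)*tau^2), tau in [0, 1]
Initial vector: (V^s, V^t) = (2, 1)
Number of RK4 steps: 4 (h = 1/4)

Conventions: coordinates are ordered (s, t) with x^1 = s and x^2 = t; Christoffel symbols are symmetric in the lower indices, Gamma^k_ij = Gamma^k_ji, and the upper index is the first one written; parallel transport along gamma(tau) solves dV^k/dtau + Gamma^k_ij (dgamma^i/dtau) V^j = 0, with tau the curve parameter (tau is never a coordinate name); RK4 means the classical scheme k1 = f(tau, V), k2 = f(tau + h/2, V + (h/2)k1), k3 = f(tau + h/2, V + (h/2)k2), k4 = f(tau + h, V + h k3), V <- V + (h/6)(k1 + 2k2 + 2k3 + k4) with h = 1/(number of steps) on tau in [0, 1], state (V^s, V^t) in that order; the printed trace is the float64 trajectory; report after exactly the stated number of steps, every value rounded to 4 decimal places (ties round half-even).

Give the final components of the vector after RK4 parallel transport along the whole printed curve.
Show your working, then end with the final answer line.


gamma'(tau) = (2/3 - (1/2)*tau, -1 + tau); f(tau, V)^k = -Gamma^k_ij(gamma(tau)) gamma'^i(tau) V^j; h = 1/4; intermediate values shown to 6 dp
curve data and Christoffel symbols at the stage parameters:
  tau = 0.000000: gamma = (0.500000, -0.375000), gamma' = (0.666667, -1.000000); Gamma_sss = 0.048780, Gamma_sst = 0.000000, Gamma_stt = 0.000000, Gamma_tss = -0.292683, Gamma_tst = 0.000000, Gamma_ttt = 0.000000
  tau = 0.125000: gamma = (0.579427, -0.492188), gamma' = (0.604167, -0.875000); Gamma_sss = 0.056061, Gamma_sst = 0.000000, Gamma_stt = 0.000000, Gamma_tss = -0.290255, Gamma_tst = 0.000000, Gamma_ttt = 0.000000
  tau = 0.250000: gamma = (0.651042, -0.593750), gamma' = (0.541667, -0.750000); Gamma_sss = 0.062457, Gamma_sst = 0.000000, Gamma_stt = 0.000000, Gamma_tss = -0.287801, Gamma_tst = 0.000000, Gamma_ttt = 0.000000
  tau = 0.375000: gamma = (0.714844, -0.679688), gamma' = (0.479167, -0.625000); Gamma_sss = 0.068009, Gamma_sst = 0.000000, Gamma_stt = 0.000000, Gamma_tss = -0.285415, Gamma_tst = 0.000000, Gamma_ttt = 0.000000
  tau = 0.500000: gamma = (0.770833, -0.750000), gamma' = (0.416667, -0.500000); Gamma_sss = 0.072760, Gamma_sst = 0.000000, Gamma_stt = 0.000000, Gamma_tss = -0.283174, Gamma_tst = 0.000000, Gamma_ttt = 0.000000
  tau = 0.625000: gamma = (0.819010, -0.804688), gamma' = (0.354167, -0.375000); Gamma_sss = 0.076753, Gamma_sst = 0.000000, Gamma_stt = 0.000000, Gamma_tss = -0.281142, Gamma_tst = 0.000000, Gamma_ttt = 0.000000
  tau = 0.750000: gamma = (0.859375, -0.843750), gamma' = (0.291667, -0.250000); Gamma_sss = 0.080027, Gamma_sst = 0.000000, Gamma_stt = 0.000000, Gamma_tss = -0.279368, Gamma_tst = 0.000000, Gamma_ttt = 0.000000
  tau = 0.875000: gamma = (0.891927, -0.867188), gamma' = (0.229167, -0.125000); Gamma_sss = 0.082620, Gamma_sst = 0.000000, Gamma_stt = 0.000000, Gamma_tss = -0.277893, Gamma_tst = 0.000000, Gamma_ttt = 0.000000
  tau = 1.000000: gamma = (0.916667, -0.875000), gamma' = (0.166667, 0.000000); Gamma_sss = 0.084561, Gamma_sst = 0.000000, Gamma_stt = 0.000000, Gamma_tss = -0.276746, Gamma_tst = 0.000000, Gamma_ttt = 0.000000
step 0: V^s = 2.0000, V^t = 1.0000
step 1: k1 = (-0.065041, 0.390244), k2 = (-0.067464, 0.349299), k3 = (-0.067454, 0.349246), k4 = (-0.067091, 0.309156); V <- V + (h/6)(k1 + 2k2 + 2k3 + k4): V^s = 1.9833, V^t = 1.0874
step 2: k1 = (-0.067095, 0.309174), k2 = (-0.064356, 0.270085), k3 = (-0.064367, 0.270132), k4 = (-0.059638, 0.232104); V <- V + (h/6)(k1 + 2k2 + 2k3 + k4): V^s = 1.9672, V^t = 1.1549
step 3: k1 = (-0.059640, 0.232114), k2 = (-0.053273, 0.195138), k3 = (-0.053295, 0.195217), k4 = (-0.045607, 0.159210); V <- V + (h/6)(k1 + 2k2 + 2k3 + k4): V^s = 1.9540, V^t = 1.2038
step 4: k1 = (-0.045608, 0.159215), k2 = (-0.036888, 0.124074), k3 = (-0.036909, 0.124143), k4 = (-0.027408, 0.089700); V <- V + (h/6)(k1 + 2k2 + 2k3 + k4): V^s = 1.9448, V^t = 1.2348

Answer: V^s = 1.9448, V^t = 1.2348


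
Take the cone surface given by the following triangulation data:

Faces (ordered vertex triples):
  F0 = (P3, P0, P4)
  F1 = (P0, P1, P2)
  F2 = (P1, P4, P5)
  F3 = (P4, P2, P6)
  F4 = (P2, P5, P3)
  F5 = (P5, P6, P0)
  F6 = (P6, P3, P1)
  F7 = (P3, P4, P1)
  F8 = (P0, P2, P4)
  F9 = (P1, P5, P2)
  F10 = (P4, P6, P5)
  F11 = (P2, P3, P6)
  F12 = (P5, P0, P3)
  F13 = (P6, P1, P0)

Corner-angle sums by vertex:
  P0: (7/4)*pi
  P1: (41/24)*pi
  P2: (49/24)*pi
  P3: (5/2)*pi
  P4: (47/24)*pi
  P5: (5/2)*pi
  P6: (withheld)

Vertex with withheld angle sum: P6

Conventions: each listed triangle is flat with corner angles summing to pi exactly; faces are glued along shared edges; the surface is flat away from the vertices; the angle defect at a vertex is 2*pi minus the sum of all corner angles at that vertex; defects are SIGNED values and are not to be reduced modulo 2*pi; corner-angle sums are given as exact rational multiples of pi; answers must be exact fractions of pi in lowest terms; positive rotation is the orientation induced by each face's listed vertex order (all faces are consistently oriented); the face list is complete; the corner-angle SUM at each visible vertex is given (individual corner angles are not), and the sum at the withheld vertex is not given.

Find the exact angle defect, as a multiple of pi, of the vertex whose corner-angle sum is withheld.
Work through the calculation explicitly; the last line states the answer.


V = 7, E = 21, F = 14; chi = V - E + F = 0
Gauss-Bonnet: total defect = 2*pi*chi = 0; visible defects sum to (-11/24)*pi

Answer: defect(P6) = (11/24)*pi


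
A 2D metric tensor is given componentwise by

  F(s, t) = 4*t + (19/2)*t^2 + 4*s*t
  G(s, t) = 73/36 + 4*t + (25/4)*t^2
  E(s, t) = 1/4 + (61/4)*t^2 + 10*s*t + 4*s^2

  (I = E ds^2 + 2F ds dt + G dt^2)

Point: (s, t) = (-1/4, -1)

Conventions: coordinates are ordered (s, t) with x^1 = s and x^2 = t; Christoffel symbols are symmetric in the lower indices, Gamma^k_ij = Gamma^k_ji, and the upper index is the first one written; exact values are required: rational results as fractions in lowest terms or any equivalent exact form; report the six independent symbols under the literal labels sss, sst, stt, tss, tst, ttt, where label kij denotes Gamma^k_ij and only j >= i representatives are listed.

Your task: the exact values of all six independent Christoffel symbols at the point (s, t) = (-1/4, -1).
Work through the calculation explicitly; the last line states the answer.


E = 73/4, F = 13/2, G = 77/18 at the point
E_s = -12, E_t = -33, F_s = -4, F_t = -16, G_s = 0, G_t = -17/2
EG - F^2 = 2579/72;  g^inv = (72/2579) * [[77/18, -13/2], [-13/2, 73/4]]
first-kind symbols [ij,l] = (1/2)(d_i g_jl + d_j g_il - d_l g_ij): [ss,s] = E_s/2 = -6, [ss,t] = F_s - E_t/2 = 25/2, [st,s] = E_t/2 = -33/2, [st,t] = G_s/2 = 0, [tt,s] = F_t - G_s/2 = -16, [tt,t] = G_t/2 = -17/4
Gamma^s_ij = (G*[ij,s] - F*[ij,t])/(EG - F^2), Gamma^t_ij = (E*[ij,t] - F*[ij,s])/(EG - F^2)

Answer: Gamma_sss = -7698/2579, Gamma_sst = -5082/2579, Gamma_stt = -2939/2579, Gamma_tss = 19233/2579, Gamma_tst = 7722/2579, Gamma_ttt = 3807/5158


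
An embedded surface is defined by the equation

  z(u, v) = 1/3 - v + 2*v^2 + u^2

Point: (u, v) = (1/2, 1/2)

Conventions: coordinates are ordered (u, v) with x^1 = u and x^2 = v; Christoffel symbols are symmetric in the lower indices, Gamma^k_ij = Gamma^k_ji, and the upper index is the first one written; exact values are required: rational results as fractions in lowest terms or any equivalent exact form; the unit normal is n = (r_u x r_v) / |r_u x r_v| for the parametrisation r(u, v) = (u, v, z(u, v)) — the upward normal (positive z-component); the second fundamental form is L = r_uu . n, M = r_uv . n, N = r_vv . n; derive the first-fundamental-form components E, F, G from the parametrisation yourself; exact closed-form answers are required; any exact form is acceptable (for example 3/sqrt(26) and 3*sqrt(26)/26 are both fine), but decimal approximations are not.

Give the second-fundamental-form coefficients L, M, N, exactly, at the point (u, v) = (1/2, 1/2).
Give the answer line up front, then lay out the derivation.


Answer: L = 2*sqrt(3)/3, M = 0, N = 4*sqrt(3)/3

z_u = 1, z_v = 1, z_uu = 2, z_uv = 0, z_vv = 4
E = 2, F = 1, G = 2; answer radicand W^2 = 3
unnormalised second-form numerators: l = 2, m = 0, n = 4; L = l/sqrt(3), and similarly M = m/sqrt(W^2), N = n/sqrt(W^2)


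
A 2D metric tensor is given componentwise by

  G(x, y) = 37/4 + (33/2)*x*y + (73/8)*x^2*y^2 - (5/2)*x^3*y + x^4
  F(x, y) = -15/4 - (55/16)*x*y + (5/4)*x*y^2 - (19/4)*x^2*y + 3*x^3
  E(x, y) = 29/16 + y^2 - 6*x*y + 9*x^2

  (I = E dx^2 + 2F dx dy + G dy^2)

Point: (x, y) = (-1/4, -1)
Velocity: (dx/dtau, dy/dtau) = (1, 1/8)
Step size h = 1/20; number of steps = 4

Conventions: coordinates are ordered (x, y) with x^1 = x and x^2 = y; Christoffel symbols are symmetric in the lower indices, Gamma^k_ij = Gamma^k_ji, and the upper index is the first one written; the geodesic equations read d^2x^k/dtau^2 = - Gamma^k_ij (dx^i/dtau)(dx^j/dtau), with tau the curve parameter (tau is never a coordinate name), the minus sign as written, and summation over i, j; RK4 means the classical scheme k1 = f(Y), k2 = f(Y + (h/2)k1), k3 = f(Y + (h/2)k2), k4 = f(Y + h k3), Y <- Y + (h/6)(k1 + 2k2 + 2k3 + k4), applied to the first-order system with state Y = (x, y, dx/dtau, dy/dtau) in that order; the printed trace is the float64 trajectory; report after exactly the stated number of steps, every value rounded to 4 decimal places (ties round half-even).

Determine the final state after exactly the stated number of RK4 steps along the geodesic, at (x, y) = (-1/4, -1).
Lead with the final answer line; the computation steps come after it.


Answer: x = -0.1116, y = -0.9988, dx/dtau = 0.4504, dy/dtau = -0.0959

f(Y) = (dx/dtau, dy/dtau, -Gamma^x_ij Y'^i Y'^j, -Gamma^y_ij Y'^i Y'^j) with the Gammas evaluated at the stage position; h = 0.050000; intermediate values shown to 6 dp
step 0: x = -0.2500, y = -1.0000, dx/dtau = 1.0000, dy/dtau = 0.1250
step 1:
  k1: at (x, y) = (-0.250000, -1.000000), (dx/dtau, dy/dtau) = (1.000000, 0.125000); Gamma_xxx = 5.882839, Gamma_xxy = -12.156922, Gamma_xyy = 34.775747, Gamma_yxx = 2.200470, Gamma_yxy = -4.825521, Gamma_yyy = 11.491939; k1 = (1.000000, 0.125000, -3.386979, -1.173652)
  k2: at (x, y) = (-0.225000, -0.996875), (dx/dtau, dy/dtau) = (0.915326, 0.095659); Gamma_xxx = 6.213913, Gamma_xxy = -11.189798, Gamma_xyy = 30.719960, Gamma_yxx = 2.381055, Gamma_yxy = -4.596099, Gamma_yyy = 10.374572; k2 = (0.915326, 0.095659, -3.527720, -1.284972)
  k3: at (x, y) = (-0.227117, -0.997609), (dx/dtau, dy/dtau) = (0.911807, 0.092876); Gamma_xxx = 6.199029, Gamma_xxy = -11.280706, Gamma_xyy = 31.076540, Gamma_yxx = 2.370000, Gamma_yxy = -4.619259, Gamma_yyy = 10.475442; k3 = (0.911807, 0.092876, -3.511279, -1.278398)
  k4: at (x, y) = (-0.204410, -0.995356), (dx/dtau, dy/dtau) = (0.824436, 0.061080); Gamma_xxx = 6.299004, Gamma_xxy = -10.254274, Gamma_xyy = 27.216425, Gamma_yxx = 2.469942, Gamma_yxy = -4.348437, Gamma_yyy = 9.352010; k4 = (0.824436, 0.061080, -3.350197, -1.275752)
  Y <- Y + (h/6)(k1 + 2k2 + 2k3 + k4): x = -0.2043, y = -0.9953, dx/dtau = 0.8265, dy/dtau = 0.0619
step 2:
  k1: at (x, y) = (-0.204344, -0.995307), (dx/dtau, dy/dtau) = (0.826540, 0.061865); Gamma_xxx = 6.298903, Gamma_xxy = -10.251308, Gamma_xyy = 27.205694, Gamma_yxx = 2.470095, Gamma_yxy = -4.347620, Gamma_yyy = 9.348873; k1 = (0.826540, 0.061865, -3.358952, -1.278648)
  k2: at (x, y) = (-0.183681, -0.993760), (dx/dtau, dy/dtau) = (0.742566, 0.029899); Gamma_xxx = 6.245778, Gamma_xxy = -9.274917, Gamma_xyy = 23.796433, Gamma_yxx = 2.512913, Gamma_yxy = -4.074333, Gamma_yyy = 8.317887; k2 = (0.742566, 0.029899, -3.053379, -1.212150)
  k3: at (x, y) = (-0.185780, -0.994560), (dx/dtau, dy/dtau) = (0.750206, 0.031562); Gamma_xxx = 6.257094, Gamma_xxy = -9.371533, Gamma_xyy = 24.126241, Gamma_yxx = 2.510702, Gamma_yxy = -4.101993, Gamma_yyy = 8.418217; k3 = (0.750206, 0.031562, -3.101786, -1.227178)
  k4: at (x, y) = (-0.166834, -0.993729), (dx/dtau, dy/dtau) = (0.671451, 0.000507); Gamma_xxx = 6.128278, Gamma_xxy = -8.489376, Gamma_xyy = 21.189245, Gamma_yxx = 2.522166, Gamma_yxy = -3.846992, Gamma_yyy = 7.507831; k4 = (0.671451, 0.000507, -2.757142, -1.134494)
  Y <- Y + (h/6)(k1 + 2k2 + 2k3 + k4): x = -0.1670, y = -0.9938, dx/dtau = 0.6730, dy/dtau = 0.0011
step 3:
  k1: at (x, y) = (-0.166981, -0.993763), (dx/dtau, dy/dtau) = (0.672987, 0.001100); Gamma_xxx = 6.129539, Gamma_xxy = -8.495977, Gamma_xyy = 21.210803, Gamma_yxx = 2.522175, Gamma_yxy = -3.848933, Gamma_yyy = 7.514561; k1 = (0.672987, 0.001100, -2.763578, -1.136629)
  k2: at (x, y) = (-0.150157, -0.993735), (dx/dtau, dy/dtau) = (0.603897, -0.027315); Gamma_xxx = 5.965091, Gamma_xxy = -7.748169, Gamma_xyy = 18.819921, Gamma_yxx = 2.514344, Gamma_yxy = -3.627533, Gamma_yyy = 6.757641; k2 = (0.603897, -0.027315, -2.445084, -1.041680)
  k3: at (x, y) = (-0.151884, -0.994446), (dx/dtau, dy/dtau) = (0.611860, -0.024942); Gamma_xxx = 5.983073, Gamma_xxy = -7.819771, Gamma_xyy = 19.046927, Gamma_yxx = 2.515734, Gamma_yxy = -3.649105, Gamma_yyy = 6.829417; k3 = (0.611860, -0.024942, -2.490415, -1.057445)
  k4: at (x, y) = (-0.136388, -0.995010), (dx/dtau, dy/dtau) = (0.548466, -0.051772); Gamma_xxx = 5.805369, Gamma_xxy = -7.167732, Gamma_xyy = 17.022929, Gamma_yxx = 2.498778, Gamma_yxy = -3.453151, Gamma_yyy = 6.178934; k4 = (0.548466, -0.051772, -2.199025, -0.964336)
  Y <- Y + (h/6)(k1 + 2k2 + 2k3 + k4): x = -0.1365, y = -0.9951, dx/dtau = 0.5494, dy/dtau = -0.0514
step 4:
  k1: at (x, y) = (-0.136540, -0.995056), (dx/dtau, dy/dtau) = (0.549373, -0.051393); Gamma_xxx = 5.807135, Gamma_xxy = -7.173670, Gamma_xyy = 17.041214, Gamma_yxx = 2.498971, Gamma_yxy = -3.454965, Gamma_yyy = 6.184811; k1 = (0.549373, -0.051393, -2.202750, -0.965647)
  k2: at (x, y) = (-0.122806, -0.996341), (dx/dtau, dy/dtau) = (0.494305, -0.075534); Gamma_xxx = 5.633986, Gamma_xxy = -6.631819, Gamma_xyy = 15.404896, Gamma_yxx = 2.477996, Gamma_yxy = -3.290239, Gamma_yyy = 5.651495; k2 = (0.494305, -0.075534, -1.959706, -0.883405)
  k3: at (x, y) = (-0.124182, -0.996945), (dx/dtau, dy/dtau) = (0.500381, -0.073478); Gamma_xxx = 5.650565, Gamma_xxy = -6.681431, Gamma_xyy = 15.554691, Gamma_yxx = 2.480065, Gamma_yxy = -3.305658, Gamma_yyy = 5.700049; k3 = (0.500381, -0.073478, -1.990086, -0.894814)
  k4: at (x, y) = (-0.111521, -0.998730), (dx/dtau, dy/dtau) = (0.449869, -0.096134); Gamma_xxx = 5.483164, Gamma_xxy = -6.210766, Gamma_xyy = 14.163230, Gamma_yxx = 2.457736, Gamma_yxy = -3.161559, Gamma_yyy = 5.241791; k4 = (0.449869, -0.096134, -1.777788, -0.819304)
  Y <- Y + (h/6)(k1 + 2k2 + 2k3 + k4): x = -0.1116, y = -0.9988, dx/dtau = 0.4504, dy/dtau = -0.0959


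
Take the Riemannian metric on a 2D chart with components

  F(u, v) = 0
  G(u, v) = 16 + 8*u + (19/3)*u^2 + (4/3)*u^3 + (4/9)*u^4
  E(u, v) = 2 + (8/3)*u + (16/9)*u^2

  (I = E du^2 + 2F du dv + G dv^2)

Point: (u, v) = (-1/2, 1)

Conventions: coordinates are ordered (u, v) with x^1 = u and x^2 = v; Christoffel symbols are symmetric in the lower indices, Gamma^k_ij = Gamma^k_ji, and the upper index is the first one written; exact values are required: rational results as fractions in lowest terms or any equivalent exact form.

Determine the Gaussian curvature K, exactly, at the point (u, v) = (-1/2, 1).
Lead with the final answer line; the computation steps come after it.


Answer: K = -81/275

E = 10/9, F = 0, G = 121/9, EG - F^2 = 1210/81 at the point
E_u = 8/9, E_v = 0, F_u = 0, F_v = 0, G_u = 22/9, G_v = 0
E_vv = 0, F_uv = 0, G_uu = 10
K follows from Brioschi's formula, (det M1 - det M2)/(EG - F^2)^2.
M1 = [[-E_vv/2 + F_uv - G_uu/2, E_u/2, F_u - E_v/2], [F_v - G_u/2, E, F], [G_v/2, F, G]] = [[-5, 4/9, 0], [-11/9, 10/9, 0], [0, 0, 121/9]]; det M1 = -49126/729
M2 = [[0, E_v/2, G_u/2], [E_v/2, E, F], [G_u/2, F, G]] = [[0, 0, 11/9], [0, 10/9, 0], [11/9, 0, 121/9]]; det M2 = -1210/729
det M1 - det M2 = -5324/81; K = -5324/81 / (1210/81)^2 = -81/275


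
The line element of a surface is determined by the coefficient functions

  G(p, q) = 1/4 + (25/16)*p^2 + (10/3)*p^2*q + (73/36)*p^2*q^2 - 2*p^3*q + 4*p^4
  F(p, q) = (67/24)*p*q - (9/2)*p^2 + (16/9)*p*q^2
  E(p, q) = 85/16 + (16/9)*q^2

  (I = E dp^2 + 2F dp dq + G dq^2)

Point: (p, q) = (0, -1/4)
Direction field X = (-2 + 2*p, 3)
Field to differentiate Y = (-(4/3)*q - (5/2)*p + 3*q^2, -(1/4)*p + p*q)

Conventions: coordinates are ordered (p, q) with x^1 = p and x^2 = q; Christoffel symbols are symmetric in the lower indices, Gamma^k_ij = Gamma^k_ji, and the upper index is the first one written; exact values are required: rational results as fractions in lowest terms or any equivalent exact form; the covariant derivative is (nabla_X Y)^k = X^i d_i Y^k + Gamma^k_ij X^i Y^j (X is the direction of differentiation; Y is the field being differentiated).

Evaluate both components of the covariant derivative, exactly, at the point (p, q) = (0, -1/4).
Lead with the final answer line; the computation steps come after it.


Answer: (nabla_X Y)^p = -5667/1562, (nabla_X Y)^q = 2753/1728

E = 781/144, F = 0, G = 1/4 at the point
E_p = 0, E_q = -8/9, F_p = -169/288, F_q = 0, G_p = 0, G_q = 0
EG - F^2 = 781/576;  g^inv = (576/781) * [[1/4, 0], [0, 781/144]]
first-kind symbols [ij,l] = (1/2)(d_i g_jl + d_j g_il - d_l g_ij): [pp,p] = E_p/2 = 0, [pp,q] = F_p - E_q/2 = -41/288, [pq,p] = E_q/2 = -4/9, [pq,q] = G_p/2 = 0, [qq,p] = F_q - G_p/2 = 0, [qq,q] = G_q/2 = 0
Gamma^p_ij = (G*[ij,p] - F*[ij,q])/(EG - F^2), Gamma^q_ij = (E*[ij,q] - F*[ij,p])/(EG - F^2)
Gamma_ppp = 0, Gamma_ppq = -64/781, Gamma_pqq = 0, Gamma_qpp = -41/72, Gamma_qpq = 0, Gamma_qqq = 0
X = (-2, 3), Y = (25/48, 0) at the point


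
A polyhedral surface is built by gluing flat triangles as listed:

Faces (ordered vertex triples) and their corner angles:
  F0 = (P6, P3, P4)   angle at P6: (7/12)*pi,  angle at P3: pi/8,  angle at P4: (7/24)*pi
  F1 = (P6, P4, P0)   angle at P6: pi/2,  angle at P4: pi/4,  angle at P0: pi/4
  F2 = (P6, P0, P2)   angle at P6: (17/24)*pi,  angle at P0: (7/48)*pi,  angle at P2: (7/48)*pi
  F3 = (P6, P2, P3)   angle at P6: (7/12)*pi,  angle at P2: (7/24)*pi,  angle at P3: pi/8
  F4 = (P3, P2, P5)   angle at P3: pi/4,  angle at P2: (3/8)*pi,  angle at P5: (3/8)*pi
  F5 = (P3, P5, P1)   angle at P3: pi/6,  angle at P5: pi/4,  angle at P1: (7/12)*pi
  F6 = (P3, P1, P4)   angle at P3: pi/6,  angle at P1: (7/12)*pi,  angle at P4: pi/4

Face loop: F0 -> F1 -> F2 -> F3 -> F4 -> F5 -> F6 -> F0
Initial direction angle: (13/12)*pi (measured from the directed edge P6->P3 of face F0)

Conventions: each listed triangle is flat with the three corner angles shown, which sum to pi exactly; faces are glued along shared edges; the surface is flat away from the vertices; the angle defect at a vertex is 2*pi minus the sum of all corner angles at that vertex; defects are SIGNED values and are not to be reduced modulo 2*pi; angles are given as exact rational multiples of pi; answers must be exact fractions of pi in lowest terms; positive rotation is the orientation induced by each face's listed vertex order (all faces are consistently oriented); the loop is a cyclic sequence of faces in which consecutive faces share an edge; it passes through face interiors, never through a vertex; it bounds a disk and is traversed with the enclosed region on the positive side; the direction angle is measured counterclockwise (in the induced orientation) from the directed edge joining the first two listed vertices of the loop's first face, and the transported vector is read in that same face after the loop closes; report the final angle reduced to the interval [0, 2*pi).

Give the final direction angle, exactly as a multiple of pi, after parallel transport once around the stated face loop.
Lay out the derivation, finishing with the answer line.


enclosed vertex P3: corner angles sum to (5/6)*pi, defect = 2*pi - (5/6)*pi = (7/6)*pi
enclosed vertex P6: corner angles sum to (19/8)*pi, defect = 2*pi - (19/8)*pi = (-3/8)*pi
summing the enclosed defects onto the initial angle, mod 2*pi in the induced orientation:
final angle = (13/12)*pi + (19/24)*pi = (15/8)*pi (mod 2*pi)

Answer: final direction angle = (15/8)*pi


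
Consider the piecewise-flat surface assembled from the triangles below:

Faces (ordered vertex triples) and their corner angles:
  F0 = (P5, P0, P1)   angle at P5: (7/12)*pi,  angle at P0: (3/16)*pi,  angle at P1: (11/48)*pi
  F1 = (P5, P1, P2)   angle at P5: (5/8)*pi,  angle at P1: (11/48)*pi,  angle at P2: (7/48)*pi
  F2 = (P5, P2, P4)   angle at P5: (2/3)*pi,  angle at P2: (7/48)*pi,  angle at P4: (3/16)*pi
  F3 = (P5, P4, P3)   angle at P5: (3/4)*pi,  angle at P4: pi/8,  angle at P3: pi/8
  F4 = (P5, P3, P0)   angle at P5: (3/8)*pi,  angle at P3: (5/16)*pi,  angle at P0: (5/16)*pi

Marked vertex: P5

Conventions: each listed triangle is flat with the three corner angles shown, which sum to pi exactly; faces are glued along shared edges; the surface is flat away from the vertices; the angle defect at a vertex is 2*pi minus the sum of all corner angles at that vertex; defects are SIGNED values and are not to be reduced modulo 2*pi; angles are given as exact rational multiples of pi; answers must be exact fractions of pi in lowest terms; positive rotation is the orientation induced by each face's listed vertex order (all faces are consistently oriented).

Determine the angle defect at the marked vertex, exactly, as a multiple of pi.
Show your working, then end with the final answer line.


Sum of corner angles at P5: 3*pi
defect = 2*pi - 3*pi

Answer: defect(P5) = -pi


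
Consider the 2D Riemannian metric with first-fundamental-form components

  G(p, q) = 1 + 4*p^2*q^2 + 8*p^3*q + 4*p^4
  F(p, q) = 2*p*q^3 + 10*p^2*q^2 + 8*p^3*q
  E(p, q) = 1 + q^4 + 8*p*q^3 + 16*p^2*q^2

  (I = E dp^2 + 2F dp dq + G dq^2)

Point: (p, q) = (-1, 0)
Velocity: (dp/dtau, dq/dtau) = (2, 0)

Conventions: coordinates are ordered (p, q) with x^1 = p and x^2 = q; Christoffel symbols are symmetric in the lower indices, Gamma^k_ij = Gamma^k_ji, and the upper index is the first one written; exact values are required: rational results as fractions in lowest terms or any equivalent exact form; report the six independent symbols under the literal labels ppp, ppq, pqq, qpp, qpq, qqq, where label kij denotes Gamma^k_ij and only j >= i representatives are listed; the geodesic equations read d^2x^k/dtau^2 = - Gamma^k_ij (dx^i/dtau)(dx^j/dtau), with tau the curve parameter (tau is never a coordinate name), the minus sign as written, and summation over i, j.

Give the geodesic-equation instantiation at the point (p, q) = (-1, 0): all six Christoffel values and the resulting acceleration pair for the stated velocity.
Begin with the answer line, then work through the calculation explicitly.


Answer: Gamma_ppp = 0, Gamma_ppq = 0, Gamma_pqq = 0, Gamma_qpp = 0, Gamma_qpq = -8/5, Gamma_qqq = -4/5; accelerations (d^2p/dtau^2, d^2q/dtau^2) = (0, 0)

E = 1, F = 0, G = 5 at the point
E_p = 0, E_q = 0, F_p = 0, F_q = -8, G_p = -16, G_q = -8
EG - F^2 = 5;  g^inv = (1/5) * [[5, 0], [0, 1]]
first-kind symbols [ij,l] = (1/2)(d_i g_jl + d_j g_il - d_l g_ij): [pp,p] = E_p/2 = 0, [pp,q] = F_p - E_q/2 = 0, [pq,p] = E_q/2 = 0, [pq,q] = G_p/2 = -8, [qq,p] = F_q - G_p/2 = 0, [qq,q] = G_q/2 = -4
Gamma^p_ij = (G*[ij,p] - F*[ij,q])/(EG - F^2), Gamma^q_ij = (E*[ij,q] - F*[ij,p])/(EG - F^2)
Gamma_ppp = 0, Gamma_ppq = 0, Gamma_pqq = 0, Gamma_qpp = 0, Gamma_qpq = -8/5, Gamma_qqq = -4/5
d^2p/dtau^2 = -(Gamma_ppp*(2)^2 + 2*Gamma_ppq*(2)*(0) + Gamma_pqq*(0)^2) = 0
d^2q/dtau^2 = -(Gamma_qpp*(2)^2 + 2*Gamma_qpq*(2)*(0) + Gamma_qqq*(0)^2) = 0


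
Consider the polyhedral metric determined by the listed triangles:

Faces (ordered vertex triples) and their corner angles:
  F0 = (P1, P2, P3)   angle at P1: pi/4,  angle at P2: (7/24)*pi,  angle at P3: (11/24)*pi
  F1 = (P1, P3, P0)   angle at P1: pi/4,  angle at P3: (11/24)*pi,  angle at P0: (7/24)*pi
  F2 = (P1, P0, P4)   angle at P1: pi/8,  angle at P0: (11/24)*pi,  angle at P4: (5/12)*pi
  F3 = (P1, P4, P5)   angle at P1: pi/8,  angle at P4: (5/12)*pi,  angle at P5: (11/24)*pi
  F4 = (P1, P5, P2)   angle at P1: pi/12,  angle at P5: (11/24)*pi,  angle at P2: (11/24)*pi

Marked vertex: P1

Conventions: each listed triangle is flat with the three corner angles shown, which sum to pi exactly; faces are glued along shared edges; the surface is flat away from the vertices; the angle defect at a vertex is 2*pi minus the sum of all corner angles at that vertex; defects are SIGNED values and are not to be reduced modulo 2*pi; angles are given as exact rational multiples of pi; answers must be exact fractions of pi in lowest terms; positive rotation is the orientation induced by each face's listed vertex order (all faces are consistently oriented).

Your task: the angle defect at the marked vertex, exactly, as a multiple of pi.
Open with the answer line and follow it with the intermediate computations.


Answer: defect(P1) = (7/6)*pi

Sum of corner angles at P1: (5/6)*pi
defect = 2*pi - (5/6)*pi


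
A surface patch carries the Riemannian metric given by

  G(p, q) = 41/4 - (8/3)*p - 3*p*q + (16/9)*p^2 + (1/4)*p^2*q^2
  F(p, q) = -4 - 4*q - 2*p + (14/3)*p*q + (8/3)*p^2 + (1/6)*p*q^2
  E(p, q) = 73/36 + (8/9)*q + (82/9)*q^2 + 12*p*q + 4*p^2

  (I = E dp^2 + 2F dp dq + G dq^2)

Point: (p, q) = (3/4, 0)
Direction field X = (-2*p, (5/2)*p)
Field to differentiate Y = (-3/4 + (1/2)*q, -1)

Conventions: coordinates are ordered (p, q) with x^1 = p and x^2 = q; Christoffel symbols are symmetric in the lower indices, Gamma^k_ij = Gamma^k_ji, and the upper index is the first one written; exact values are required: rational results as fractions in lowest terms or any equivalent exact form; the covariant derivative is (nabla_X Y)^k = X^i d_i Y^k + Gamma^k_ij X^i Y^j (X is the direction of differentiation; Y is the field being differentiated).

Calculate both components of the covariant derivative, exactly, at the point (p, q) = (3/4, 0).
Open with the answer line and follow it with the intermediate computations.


Answer: (nabla_X Y)^p = 141609/54304, (nabla_X Y)^q = 16079/27152

E = 77/18, F = -4, G = 37/4 at the point
E_p = 6, E_q = 89/9, F_p = 2, F_q = -1/2, G_p = 0, G_q = -9/4
EG - F^2 = 1697/72;  g^inv = (72/1697) * [[37/4, 4], [4, 77/18]]
first-kind symbols [ij,l] = (1/2)(d_i g_jl + d_j g_il - d_l g_ij): [pp,p] = E_p/2 = 3, [pp,q] = F_p - E_q/2 = -53/18, [pq,p] = E_q/2 = 89/18, [pq,q] = G_p/2 = 0, [qq,p] = F_q - G_p/2 = -1/2, [qq,q] = G_q/2 = -9/8
Gamma^p_ij = (G*[ij,p] - F*[ij,q])/(EG - F^2), Gamma^q_ij = (E*[ij,q] - F*[ij,p])/(EG - F^2)
Gamma_ppp = 1150/1697, Gamma_ppq = 3293/1697, Gamma_pqq = -657/1697, Gamma_qpp = -386/15273, Gamma_qpq = 1424/1697, Gamma_qqq = -981/3394
X = (-3/2, 15/8), Y = (-3/4, -1) at the point


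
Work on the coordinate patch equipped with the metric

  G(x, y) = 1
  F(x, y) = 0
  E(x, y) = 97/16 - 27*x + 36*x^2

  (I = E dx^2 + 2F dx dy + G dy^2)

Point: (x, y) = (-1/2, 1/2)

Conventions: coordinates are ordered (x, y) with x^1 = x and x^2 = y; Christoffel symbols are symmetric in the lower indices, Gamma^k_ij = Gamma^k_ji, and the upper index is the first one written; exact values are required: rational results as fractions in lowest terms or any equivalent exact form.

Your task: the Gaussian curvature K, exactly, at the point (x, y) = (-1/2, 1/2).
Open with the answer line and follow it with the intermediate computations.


Answer: K = 0

E = 457/16, F = 0, G = 1, EG - F^2 = 457/16 at the point
E_x = -63, E_y = 0, F_x = 0, F_y = 0, G_x = 0, G_y = 0
E_yy = 0, F_xy = 0, G_xx = 0
The intrinsic route: Brioschi's K = (det M1 - det M2)/(EG - F^2)^2.
M1 = [[-E_yy/2 + F_xy - G_xx/2, E_x/2, F_x - E_y/2], [F_y - G_x/2, E, F], [G_y/2, F, G]] = [[0, -63/2, 0], [0, 457/16, 0], [0, 0, 1]]; det M1 = 0
M2 = [[0, E_y/2, G_x/2], [E_y/2, E, F], [G_x/2, F, G]] = [[0, 0, 0], [0, 457/16, 0], [0, 0, 1]]; det M2 = 0
det M1 - det M2 = 0; K = 0 / (457/16)^2 = 0


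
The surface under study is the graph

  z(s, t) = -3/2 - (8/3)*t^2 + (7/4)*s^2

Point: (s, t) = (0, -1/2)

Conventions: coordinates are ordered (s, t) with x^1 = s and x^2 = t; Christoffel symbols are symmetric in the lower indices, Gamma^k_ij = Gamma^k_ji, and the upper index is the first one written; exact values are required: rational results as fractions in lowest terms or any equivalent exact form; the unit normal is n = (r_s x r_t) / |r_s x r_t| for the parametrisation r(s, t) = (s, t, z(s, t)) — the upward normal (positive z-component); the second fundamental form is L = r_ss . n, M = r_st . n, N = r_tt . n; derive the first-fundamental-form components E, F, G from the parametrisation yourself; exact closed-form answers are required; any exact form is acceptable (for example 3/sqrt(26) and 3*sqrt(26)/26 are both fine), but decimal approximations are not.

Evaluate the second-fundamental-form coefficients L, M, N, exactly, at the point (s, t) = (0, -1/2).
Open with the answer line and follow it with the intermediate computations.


Answer: L = 21*sqrt(73)/146, M = 0, N = -16*sqrt(73)/73

z_s = 0, z_t = 8/3, z_ss = 7/2, z_st = 0, z_tt = -16/3
E = 1, F = 0, G = 73/9; answer radicand W^2 = 73/9
unnormalised second-form numerators: l = 7/2, m = 0, n = -16/3; L = l/sqrt(73/9), and similarly M = m/sqrt(W^2), N = n/sqrt(W^2)


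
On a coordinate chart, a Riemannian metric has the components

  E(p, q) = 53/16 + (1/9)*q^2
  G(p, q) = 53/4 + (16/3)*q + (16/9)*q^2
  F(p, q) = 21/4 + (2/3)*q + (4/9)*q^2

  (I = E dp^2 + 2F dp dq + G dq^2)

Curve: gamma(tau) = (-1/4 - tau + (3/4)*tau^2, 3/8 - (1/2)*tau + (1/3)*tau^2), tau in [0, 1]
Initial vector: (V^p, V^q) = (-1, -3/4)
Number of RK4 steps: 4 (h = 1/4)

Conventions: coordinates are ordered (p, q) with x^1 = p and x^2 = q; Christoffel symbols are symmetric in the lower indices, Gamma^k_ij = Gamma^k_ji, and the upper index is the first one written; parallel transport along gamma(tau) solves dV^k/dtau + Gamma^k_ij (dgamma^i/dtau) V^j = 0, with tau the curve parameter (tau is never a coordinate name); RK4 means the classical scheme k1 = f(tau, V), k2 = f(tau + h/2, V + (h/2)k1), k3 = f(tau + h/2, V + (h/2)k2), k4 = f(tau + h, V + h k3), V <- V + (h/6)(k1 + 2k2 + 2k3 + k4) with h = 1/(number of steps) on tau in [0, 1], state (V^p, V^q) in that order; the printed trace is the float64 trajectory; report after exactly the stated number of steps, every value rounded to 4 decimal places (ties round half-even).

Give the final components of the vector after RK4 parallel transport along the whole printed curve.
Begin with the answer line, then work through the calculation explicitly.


Answer: V^p = -0.9882, V^q = -0.7809

gamma'(tau) = (-1 + (3/2)*tau, -1/2 + (2/3)*tau); f(tau, V)^k = -Gamma^k_ij(gamma(tau)) gamma'^i(tau) V^j; h = 1/4; intermediate values shown to 6 dp
curve data and Christoffel symbols at the stage parameters:
  tau = 0.000000: gamma = (-0.250000, 0.375000), gamma' = (-1.000000, -0.500000); Gamma_ppp = 0.011227, Gamma_ppq = 0.031284, Gamma_pqq = -0.147335, Gamma_qpp = -0.006717, Gamma_qpq = -0.011227, Gamma_qqq = 0.267928
  tau = 0.125000: gamma = (-0.363281, 0.317708), gamma' = (-0.812500, -0.416667); Gamma_ppp = 0.009747, Gamma_ppq = 0.026769, Gamma_pqq = -0.172532, Gamma_qpp = -0.005883, Gamma_qpq = -0.009747, Gamma_qqq = 0.276487
  tau = 0.250000: gamma = (-0.453125, 0.270833), gamma' = (-0.625000, -0.333333); Gamma_ppp = 0.008482, Gamma_ppq = 0.023017, Gamma_pqq = -0.193305, Gamma_qpp = -0.005156, Gamma_qpq = -0.008482, Gamma_qqq = 0.283592
  tau = 0.375000: gamma = (-0.519531, 0.234375), gamma' = (-0.437500, -0.250000); Gamma_ppp = 0.007462, Gamma_ppq = 0.020059, Gamma_pqq = -0.209564, Gamma_qpp = -0.004560, Gamma_qpq = -0.007462, Gamma_qqq = 0.289184
  tau = 0.500000: gamma = (-0.562500, 0.208333), gamma' = (-0.250000, -0.166667); Gamma_ppp = 0.006713, Gamma_ppq = 0.017923, Gamma_pqq = -0.221234, Gamma_qpp = -0.004118, Gamma_qpq = -0.006713, Gamma_qqq = 0.293214
  tau = 0.625000: gamma = (-0.582031, 0.192708), gamma' = (-0.062500, -0.083333); Gamma_ppp = 0.006255, Gamma_ppq = 0.016631, Gamma_pqq = -0.228259, Gamma_qpp = -0.003845, Gamma_qpq = -0.006255, Gamma_qqq = 0.295648
  tau = 0.750000: gamma = (-0.578125, 0.187500), gamma' = (0.125000, 0.000000); Gamma_ppp = 0.006101, Gamma_ppq = 0.016199, Gamma_pqq = -0.230605, Gamma_qpp = -0.003754, Gamma_qpq = -0.006101, Gamma_qqq = 0.296461
  tau = 0.875000: gamma = (-0.550781, 0.192708), gamma' = (0.312500, 0.083333); Gamma_ppp = 0.006255, Gamma_ppq = 0.016631, Gamma_pqq = -0.228259, Gamma_qpp = -0.003845, Gamma_qpq = -0.006255, Gamma_qqq = 0.295648
  tau = 1.000000: gamma = (-0.500000, 0.208333), gamma' = (0.500000, 0.166667); Gamma_ppp = 0.006713, Gamma_ppq = 0.017923, Gamma_pqq = -0.221234, Gamma_qpp = -0.004118, Gamma_qpq = -0.006713, Gamma_qqq = 0.293214
step 0: V^p = -1.0000, V^q = -0.7500
step 1: k1 = (0.004920, -0.079722), k2 = (0.019042, -0.072696), k3 = (0.019032, -0.072618), k4 = (0.025534, -0.062521); V <- V + (h/6)(k1 + 2k2 + 2k3 + k4): V^p = -0.9956, V^q = -0.7680
step 2: k1 = (0.025524, -0.062509), k2 = (0.025623, -0.049727), k3 = (0.025553, -0.049616), k4 = (0.020665, -0.034704); V <- V + (h/6)(k1 + 2k2 + 2k3 + k4): V^p = -0.9894, V^q = -0.7804
step 3: k1 = (0.020662, -0.034701), k2 = (0.012357, -0.018275), k3 = (0.012318, -0.018224), k4 = (0.002342, -0.001061); V <- V + (h/6)(k1 + 2k2 + 2k3 + k4): V^p = -0.9864, V^q = -0.7849
step 4: k1 = (0.002342, -0.001061), k2 = (-0.007558, 0.016107), k3 = (-0.007525, 0.016057), k4 = (-0.015526, 0.032399); V <- V + (h/6)(k1 + 2k2 + 2k3 + k4): V^p = -0.9882, V^q = -0.7809
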